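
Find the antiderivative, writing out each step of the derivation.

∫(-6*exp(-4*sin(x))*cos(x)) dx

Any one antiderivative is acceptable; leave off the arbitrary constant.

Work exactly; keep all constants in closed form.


Step 1. Substitute u = sin(x), turning ∫(-6*exp(-4*sin(x))*cos(x)) dx into ∫(-6*exp(-4*u)) du: now ∫(-6*exp(-4*u)) du.
Step 2. Evaluate the standard form: now 3*exp(-4*u)/2.
Step 3. Substitute back u = sin(x): now 3*exp(-4*sin(x))/2.
Answer: 3*exp(-4*sin(x))/2.


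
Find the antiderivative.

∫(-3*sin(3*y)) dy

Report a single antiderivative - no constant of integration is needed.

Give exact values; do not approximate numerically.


Answer: cos(3*y).


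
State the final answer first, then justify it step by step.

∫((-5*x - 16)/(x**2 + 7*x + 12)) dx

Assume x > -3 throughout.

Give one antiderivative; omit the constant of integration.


The answer is -log(x + 3) - 4*log(x + 4).
Step 1. Decompose ∫((-5*x - 16)/(x**2 + 7*x + 12)) dx by partial fractions, (-5*x - 16)/(x**2 + 7*x + 12) = -4/(x + 4) - 1/(x + 3): now ∫(-1/(x + 3)) dx + ∫(-4/(x + 4)) dx.
Step 2. Evaluate the standard form [assuming x > -3]: now -log(x + 3) + ∫(-4/(x + 4)) dx.
Step 3. Evaluate the standard form [assuming x > -4]: now -log(x + 3) - 4*log(x + 4).
Answer: -log(x + 3) - 4*log(x + 4).


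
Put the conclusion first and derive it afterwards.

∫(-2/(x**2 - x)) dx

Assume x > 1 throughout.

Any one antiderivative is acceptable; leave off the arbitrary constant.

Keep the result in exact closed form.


The answer is 2*log(x) - 2*log(x - 1).
Step 1. Decompose ∫(-2/(x**2 - x)) dx by partial fractions, -2/(x**2 - x) = -2/(x - 1) + 2/x: now ∫(2/x) dx + ∫(-2/(x - 1)) dx.
Step 2. Evaluate the standard form [assuming x > 1]: now -2*log(x - 1) + ∫(2/x) dx.
Step 3. Evaluate the standard form [assuming x > 0]: now 2*log(x) - 2*log(x - 1).
Answer: 2*log(x) - 2*log(x - 1).


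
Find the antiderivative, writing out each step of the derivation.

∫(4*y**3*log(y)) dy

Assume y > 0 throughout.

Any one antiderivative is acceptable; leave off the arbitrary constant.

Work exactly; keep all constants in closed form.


Step 1. Integrate ∫(4*y**3*log(y)) dy by parts with u = log(y), dv = (4*y**3) dy, so v = y**4 [assuming y > 0]: now y**4*log(y) + ∫(-y**3) dy.
Step 2. Evaluate the standard form: now y**4*log(y) - y**4/4.
Answer: y**4*log(y) - y**4/4.


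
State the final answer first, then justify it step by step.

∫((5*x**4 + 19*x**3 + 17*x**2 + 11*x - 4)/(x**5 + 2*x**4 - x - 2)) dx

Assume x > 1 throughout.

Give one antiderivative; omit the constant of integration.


The answer is 4*log(x - 1) + 3*log(x + 1) - 2*log(x + 2) + 4*atan(x).
Step 1. Decompose ∫((5*x**4 + 19*x**3 + 17*x**2 + 11*x - 4)/(x**5 + 2*x**4 - x - 2)) dx by partial fractions, (5*x**4 + 19*x**3 + 17*x**2 + 11*x - 4)/(x**5 + 2*x**4 - x - 2) = 4/(x**2 + 1) - 2/(x + 2) + 3/(x + 1) + 4/(x - 1): now ∫(4/(x - 1)) dx + ∫(3/(x + 1)) dx + ∫(-2/(x + 2)) dx + ∫(4/(x**2 + 1)) dx.
Step 2. Evaluate the standard form [assuming x > -2]: now -2*log(x + 2) + ∫(4/(x - 1)) dx + ∫(3/(x + 1)) dx + ∫(4/(x**2 + 1)) dx.
Step 3. Evaluate the standard form [assuming x > -1]: now 3*log(x + 1) - 2*log(x + 2) + ∫(4/(x - 1)) dx + ∫(4/(x**2 + 1)) dx.
Step 4. Evaluate the standard form [assuming x > 1]: now 4*log(x - 1) + 3*log(x + 1) - 2*log(x + 2) + ∫(4/(x**2 + 1)) dx.
Step 5. Evaluate the standard form: now 4*log(x - 1) + 3*log(x + 1) - 2*log(x + 2) + 4*atan(x).
Answer: 4*log(x - 1) + 3*log(x + 1) - 2*log(x + 2) + 4*atan(x).


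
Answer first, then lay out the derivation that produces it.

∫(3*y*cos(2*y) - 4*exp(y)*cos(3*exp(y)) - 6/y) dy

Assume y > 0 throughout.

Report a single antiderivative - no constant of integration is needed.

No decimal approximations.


The answer is 3*y*sin(2*y)/2 - 6*log(y) - 4*sin(3*exp(y))/3 + 3*cos(2*y)/4.
Step 1. Rewrite: now ∫(-6/y) dy + ∫(3*y*cos(2*y)) dy + ∫(-4*exp(y)*cos(3*exp(y))) dy.
Step 2. Evaluate the standard form [assuming y > 0]: now -6*log(y) + ∫(3*y*cos(2*y)) dy + ∫(-4*exp(y)*cos(3*exp(y))) dy.
Step 3. Integrate ∫(3*y*cos(2*y)) dy by parts with u = y, dv = (3*cos(2*y)) dy, so v = 3*sin(2*y)/2: now 3*y*sin(2*y)/2 - 6*log(y) + ∫(-4*exp(y)*cos(3*exp(y))) dy + ∫(-3*sin(2*y)/2) dy.
Step 4. Evaluate the standard form: now 3*y*sin(2*y)/2 - 6*log(y) + 3*cos(2*y)/4 + ∫(-4*exp(y)*cos(3*exp(y))) dy.
Step 5. Substitute u = exp(y), turning ∫(-4*exp(y)*cos(3*exp(y))) dy into ∫(-4*cos(3*u)) du: now 3*y*sin(2*y)/2 - 6*log(y) + 3*cos(2*y)/4 + ∫(-4*cos(3*u)) du.
Step 6. Evaluate the standard form: now 3*y*sin(2*y)/2 - 6*log(y) - 4*sin(3*u)/3 + 3*cos(2*y)/4.
Step 7. Substitute back u = exp(y): now 3*y*sin(2*y)/2 - 6*log(y) - 4*sin(3*exp(y))/3 + 3*cos(2*y)/4.
Answer: 3*y*sin(2*y)/2 - 6*log(y) - 4*sin(3*exp(y))/3 + 3*cos(2*y)/4.


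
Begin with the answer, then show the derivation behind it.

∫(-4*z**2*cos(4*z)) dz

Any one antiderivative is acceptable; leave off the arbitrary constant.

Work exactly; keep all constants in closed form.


The answer is -z**2*sin(4*z) - z*cos(4*z)/2 + sin(4*z)/8.
Step 1. Integrate ∫(-4*z**2*cos(4*z)) dz by parts with u = z**2, dv = (-4*cos(4*z)) dz, so v = -sin(4*z): now -z**2*sin(4*z) + ∫(2*z*sin(4*z)) dz.
Step 2. Integrate ∫(2*z*sin(4*z)) dz by parts with u = z, dv = (2*sin(4*z)) dz, so v = -cos(4*z)/2: now -z**2*sin(4*z) - z*cos(4*z)/2 + ∫(cos(4*z)/2) dz.
Step 3. Evaluate the standard form: now -z**2*sin(4*z) - z*cos(4*z)/2 + sin(4*z)/8.
Answer: -z**2*sin(4*z) - z*cos(4*z)/2 + sin(4*z)/8.


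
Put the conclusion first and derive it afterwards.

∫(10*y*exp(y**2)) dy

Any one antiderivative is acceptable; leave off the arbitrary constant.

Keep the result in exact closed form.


The answer is 5*exp(y**2).
Step 1. Substitute u = y**2, turning ∫(10*y*exp(y**2)) dy into ∫(5*exp(u)) du: now ∫(5*exp(u)) du.
Step 2. Evaluate the standard form: now 5*exp(u).
Step 3. Substitute back u = y**2: now 5*exp(y**2).
Answer: 5*exp(y**2).


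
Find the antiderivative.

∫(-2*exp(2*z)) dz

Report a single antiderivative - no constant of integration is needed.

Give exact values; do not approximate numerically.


Answer: -exp(2*z).


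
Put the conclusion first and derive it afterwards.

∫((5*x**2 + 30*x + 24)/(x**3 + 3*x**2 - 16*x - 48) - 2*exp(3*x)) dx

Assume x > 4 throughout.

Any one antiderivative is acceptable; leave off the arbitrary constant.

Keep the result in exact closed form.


The answer is -2*exp(3*x)/3 + 4*log(x - 4) + 3*log(x + 3) - 2*log(x + 4).
Step 1. Rewrite: now ∫((5*x**2 + 30*x + 24)/(x**3 + 3*x**2 - 16*x - 48)) dx + ∫(-2*exp(3*x)) dx.
Step 2. Evaluate the standard form: now -2*exp(3*x)/3 + ∫((5*x**2 + 30*x + 24)/(x**3 + 3*x**2 - 16*x - 48)) dx.
Step 3. Decompose ∫((5*x**2 + 30*x + 24)/(x**3 + 3*x**2 - 16*x - 48)) dx by partial fractions, (5*x**2 + 30*x + 24)/(x**3 + 3*x**2 - 16*x - 48) = -2/(x + 4) + 3/(x + 3) + 4/(x - 4): now -2*exp(3*x)/3 + ∫(4/(x - 4)) dx + ∫(3/(x + 3)) dx + ∫(-2/(x + 4)) dx.
Step 4. Evaluate the standard form [assuming x > 4]: now -2*exp(3*x)/3 + 4*log(x - 4) + ∫(3/(x + 3)) dx + ∫(-2/(x + 4)) dx.
Step 5. Evaluate the standard form [assuming x > -3]: now -2*exp(3*x)/3 + 4*log(x - 4) + 3*log(x + 3) + ∫(-2/(x + 4)) dx.
Step 6. Evaluate the standard form [assuming x > -4]: now -2*exp(3*x)/3 + 4*log(x - 4) + 3*log(x + 3) - 2*log(x + 4).
Answer: -2*exp(3*x)/3 + 4*log(x - 4) + 3*log(x + 3) - 2*log(x + 4).


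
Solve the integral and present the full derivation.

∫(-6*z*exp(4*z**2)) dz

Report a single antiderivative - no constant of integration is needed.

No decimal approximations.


Step 1. Substitute u = z**2, turning ∫(-6*z*exp(4*z**2)) dz into ∫(-3*exp(4*u)) du: now ∫(-3*exp(4*u)) du.
Step 2. Evaluate the standard form: now -3*exp(4*u)/4.
Step 3. Substitute back u = z**2: now -3*exp(4*z**2)/4.
Answer: -3*exp(4*z**2)/4.


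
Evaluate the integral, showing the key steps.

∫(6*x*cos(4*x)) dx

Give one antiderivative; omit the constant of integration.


Step 1. Integrate ∫(6*x*cos(4*x)) dx by parts with u = x, dv = (6*cos(4*x)) dx, so v = 3*sin(4*x)/2: now 3*x*sin(4*x)/2 + ∫(-3*sin(4*x)/2) dx.
Step 2. Evaluate the standard form: now 3*x*sin(4*x)/2 + 3*cos(4*x)/8.
Answer: 3*x*sin(4*x)/2 + 3*cos(4*x)/8.


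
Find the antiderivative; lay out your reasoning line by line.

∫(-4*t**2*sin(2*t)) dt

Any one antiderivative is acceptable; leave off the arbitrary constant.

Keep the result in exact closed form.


Step 1. Integrate ∫(-4*t**2*sin(2*t)) dt by parts with u = t**2, dv = (-4*sin(2*t)) dt, so v = 2*cos(2*t): now 2*t**2*cos(2*t) + ∫(-4*t*cos(2*t)) dt.
Step 2. Integrate ∫(-4*t*cos(2*t)) dt by parts with u = t, dv = (-4*cos(2*t)) dt, so v = -2*sin(2*t): now 2*t**2*cos(2*t) - 2*t*sin(2*t) + ∫(2*sin(2*t)) dt.
Step 3. Evaluate the standard form: now 2*t**2*cos(2*t) - 2*t*sin(2*t) - cos(2*t).
Answer: 2*t**2*cos(2*t) - 2*t*sin(2*t) - cos(2*t).


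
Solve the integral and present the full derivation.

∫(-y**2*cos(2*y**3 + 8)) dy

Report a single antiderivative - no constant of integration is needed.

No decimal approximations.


Step 1. Substitute u = y**3 + 4, turning ∫(-y**2*cos(2*y**3 + 8)) dy into ∫(-cos(2*u)/3) du: now ∫(-cos(2*u)/3) du.
Step 2. Evaluate the standard form: now -sin(2*u)/6.
Step 3. Substitute back u = y**3 + 4: now -sin(2*y**3 + 8)/6.
Answer: -sin(2*y**3 + 8)/6.


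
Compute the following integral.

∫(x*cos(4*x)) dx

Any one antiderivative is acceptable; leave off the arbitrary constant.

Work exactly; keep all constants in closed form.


Answer: x*sin(4*x)/4 + cos(4*x)/16.


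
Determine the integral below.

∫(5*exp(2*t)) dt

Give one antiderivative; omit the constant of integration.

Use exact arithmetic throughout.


Answer: 5*exp(2*t)/2.


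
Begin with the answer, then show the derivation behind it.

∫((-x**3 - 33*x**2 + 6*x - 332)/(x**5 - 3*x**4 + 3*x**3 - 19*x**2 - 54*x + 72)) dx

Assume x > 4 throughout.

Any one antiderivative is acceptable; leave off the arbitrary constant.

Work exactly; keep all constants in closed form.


The answer is -2*log(x - 4) + 4*log(x - 1) - 2*log(x + 2) - atan(x/3)/3.
Step 1. Decompose ∫((-x**3 - 33*x**2 + 6*x - 332)/(x**5 - 3*x**4 + 3*x**3 - 19*x**2 - 54*x + 72)) dx by partial fractions, (-x**3 - 33*x**2 + 6*x - 332)/(x**5 - 3*x**4 + 3*x**3 - 19*x**2 - 54*x + 72) = -1/(x**2 + 9) - 2/(x + 2) + 4/(x - 1) - 2/(x - 4): now ∫(-2/(x - 4)) dx + ∫(4/(x - 1)) dx + ∫(-2/(x + 2)) dx + ∫(-1/(x**2 + 9)) dx.
Step 2. Evaluate the standard form [assuming x > 4]: now -2*log(x - 4) + ∫(4/(x - 1)) dx + ∫(-2/(x + 2)) dx + ∫(-1/(x**2 + 9)) dx.
Step 3. Evaluate the standard form [assuming x > -2]: now -2*log(x - 4) - 2*log(x + 2) + ∫(4/(x - 1)) dx + ∫(-1/(x**2 + 9)) dx.
Step 4. Evaluate the standard form [assuming x > 1]: now -2*log(x - 4) + 4*log(x - 1) - 2*log(x + 2) + ∫(-1/(x**2 + 9)) dx.
Step 5. Evaluate the standard form: now -2*log(x - 4) + 4*log(x - 1) - 2*log(x + 2) - atan(x/3)/3.
Answer: -2*log(x - 4) + 4*log(x - 1) - 2*log(x + 2) - atan(x/3)/3.


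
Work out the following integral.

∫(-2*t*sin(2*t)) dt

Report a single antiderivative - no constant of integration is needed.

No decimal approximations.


Answer: t*cos(2*t) - sin(2*t)/2.


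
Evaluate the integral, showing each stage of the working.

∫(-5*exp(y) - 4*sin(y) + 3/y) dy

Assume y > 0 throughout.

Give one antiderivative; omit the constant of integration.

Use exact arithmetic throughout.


Step 1. Rewrite: now ∫(3/y) dy + ∫(-5*exp(y)) dy + ∫(-4*sin(y)) dy.
Step 2. Evaluate the standard form: now -5*exp(y) + ∫(3/y) dy + ∫(-4*sin(y)) dy.
Step 3. Evaluate the standard form: now -5*exp(y) + 4*cos(y) + ∫(3/y) dy.
Step 4. Evaluate the standard form [assuming y > 0]: now -5*exp(y) + 3*log(y) + 4*cos(y).
Answer: -5*exp(y) + 3*log(y) + 4*cos(y).


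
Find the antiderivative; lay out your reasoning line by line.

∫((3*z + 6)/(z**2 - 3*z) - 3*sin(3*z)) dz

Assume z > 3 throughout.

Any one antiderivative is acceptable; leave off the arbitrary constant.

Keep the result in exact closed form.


Step 1. Rewrite: now ∫((3*z + 6)/(z**2 - 3*z)) dz + ∫(-3*sin(3*z)) dz.
Step 2. Evaluate the standard form: now cos(3*z) + ∫((3*z + 6)/(z**2 - 3*z)) dz.
Step 3. Decompose ∫((3*z + 6)/(z**2 - 3*z)) dz by partial fractions, (3*z + 6)/(z**2 - 3*z) = 5/(z - 3) - 2/z: now cos(3*z) + ∫(-2/z) dz + ∫(5/(z - 3)) dz.
Step 4. Evaluate the standard form [assuming z > 3]: now 5*log(z - 3) + cos(3*z) + ∫(-2/z) dz.
Step 5. Evaluate the standard form [assuming z > 0]: now -2*log(z) + 5*log(z - 3) + cos(3*z).
Answer: -2*log(z) + 5*log(z - 3) + cos(3*z).


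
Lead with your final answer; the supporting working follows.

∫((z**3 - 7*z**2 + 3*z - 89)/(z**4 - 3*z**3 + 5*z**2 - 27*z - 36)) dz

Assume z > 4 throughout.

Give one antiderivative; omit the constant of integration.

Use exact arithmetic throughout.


The answer is -log(z - 4) + 2*log(z + 1) + 2*atan(z/3)/3.
Step 1. Decompose ∫((z**3 - 7*z**2 + 3*z - 89)/(z**4 - 3*z**3 + 5*z**2 - 27*z - 36)) dz by partial fractions, (z**3 - 7*z**2 + 3*z - 89)/(z**4 - 3*z**3 + 5*z**2 - 27*z - 36) = 2/(z**2 + 9) + 2/(z + 1) - 1/(z - 4): now ∫(-1/(z - 4)) dz + ∫(2/(z + 1)) dz + ∫(2/(z**2 + 9)) dz.
Step 2. Evaluate the standard form [assuming z > -1]: now 2*log(z + 1) + ∫(-1/(z - 4)) dz + ∫(2/(z**2 + 9)) dz.
Step 3. Evaluate the standard form [assuming z > 4]: now -log(z - 4) + 2*log(z + 1) + ∫(2/(z**2 + 9)) dz.
Step 4. Evaluate the standard form: now -log(z - 4) + 2*log(z + 1) + 2*atan(z/3)/3.
Answer: -log(z - 4) + 2*log(z + 1) + 2*atan(z/3)/3.


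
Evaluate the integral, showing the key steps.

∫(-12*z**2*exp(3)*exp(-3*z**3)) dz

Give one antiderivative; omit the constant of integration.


Step 1. Substitute u = z**3 - 1, turning ∫(-12*z**2*exp(3)*exp(-3*z**3)) dz into ∫(-4*exp(-3*u)) du: now ∫(-4*exp(-3*u)) du.
Step 2. Evaluate the standard form: now 4*exp(-3*u)/3.
Step 3. Substitute back u = z**3 - 1: now 4*exp(3 - 3*z**3)/3.
Answer: 4*exp(3 - 3*z**3)/3.


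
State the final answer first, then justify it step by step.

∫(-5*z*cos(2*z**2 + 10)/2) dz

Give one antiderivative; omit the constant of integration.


The answer is -5*sin(2*z**2 + 10)/8.
Step 1. Substitute u = z**2 + 5, turning ∫(-5*z*cos(2*z**2 + 10)/2) dz into ∫(-5*cos(2*u)/4) du: now ∫(-5*cos(2*u)/4) du.
Step 2. Evaluate the standard form: now -5*sin(2*u)/8.
Step 3. Substitute back u = z**2 + 5: now -5*sin(2*z**2 + 10)/8.
Answer: -5*sin(2*z**2 + 10)/8.


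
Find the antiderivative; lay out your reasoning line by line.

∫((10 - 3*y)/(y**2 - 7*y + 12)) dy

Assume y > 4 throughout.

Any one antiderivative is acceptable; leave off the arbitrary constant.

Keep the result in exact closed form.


Step 1. Decompose ∫((10 - 3*y)/(y**2 - 7*y + 12)) dy by partial fractions, (10 - 3*y)/(y**2 - 7*y + 12) = -1/(y - 3) - 2/(y - 4): now ∫(-2/(y - 4)) dy + ∫(-1/(y - 3)) dy.
Step 2. Evaluate the standard form [assuming y > 4]: now -2*log(y - 4) + ∫(-1/(y - 3)) dy.
Step 3. Evaluate the standard form [assuming y > 3]: now -2*log(y - 4) - log(y - 3).
Answer: -2*log(y - 4) - log(y - 3).


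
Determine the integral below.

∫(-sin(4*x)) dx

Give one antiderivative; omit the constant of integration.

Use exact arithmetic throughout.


Answer: cos(4*x)/4.


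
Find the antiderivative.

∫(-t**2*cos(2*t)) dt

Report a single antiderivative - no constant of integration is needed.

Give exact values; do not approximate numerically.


Answer: -t**2*sin(2*t)/2 - t*cos(2*t)/2 + sin(2*t)/4.


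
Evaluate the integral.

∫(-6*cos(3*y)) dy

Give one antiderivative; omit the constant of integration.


Answer: -2*sin(3*y).


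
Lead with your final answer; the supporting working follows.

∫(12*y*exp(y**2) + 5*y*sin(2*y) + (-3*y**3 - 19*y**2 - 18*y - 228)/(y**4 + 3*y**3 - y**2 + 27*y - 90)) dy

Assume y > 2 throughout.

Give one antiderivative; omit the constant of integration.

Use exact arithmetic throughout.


The answer is -5*y*cos(2*y)/2 + 6*exp(y**2) - 4*log(y - 2) + log(y + 5) + 5*sin(2*y)/4 + atan(y/3).
Step 1. Rewrite: now ∫(12*y*exp(y**2)) dy + ∫(5*y*sin(2*y)) dy + ∫((-3*y**3 - 19*y**2 - 18*y - 228)/(y**4 + 3*y**3 - y**2 + 27*y - 90)) dy.
Step 2. Decompose ∫((-3*y**3 - 19*y**2 - 18*y - 228)/(y**4 + 3*y**3 - y**2 + 27*y - 90)) dy by partial fractions, (-3*y**3 - 19*y**2 - 18*y - 228)/(y**4 + 3*y**3 - y**2 + 27*y - 90) = 3/(y**2 + 9) + 1/(y + 5) - 4/(y - 2): now ∫(12*y*exp(y**2)) dy + ∫(5*y*sin(2*y)) dy + ∫(-4/(y - 2)) dy + ∫(1/(y + 5)) dy + ∫(3/(y**2 + 9)) dy.
Step 3. Evaluate the standard form [assuming y > -5]: now log(y + 5) + ∫(12*y*exp(y**2)) dy + ∫(5*y*sin(2*y)) dy + ∫(-4/(y - 2)) dy + ∫(3/(y**2 + 9)) dy.
Step 4. Evaluate the standard form [assuming y > 2]: now -4*log(y - 2) + log(y + 5) + ∫(12*y*exp(y**2)) dy + ∫(5*y*sin(2*y)) dy + ∫(3/(y**2 + 9)) dy.
Step 5. Evaluate the standard form: now -4*log(y - 2) + log(y + 5) + atan(y/3) + ∫(12*y*exp(y**2)) dy + ∫(5*y*sin(2*y)) dy.
Step 6. Substitute u = y**2, turning ∫(12*y*exp(y**2)) dy into ∫(6*exp(u)) du: now -4*log(y - 2) + log(y + 5) + atan(y/3) + ∫(5*y*sin(2*y)) dy + ∫(6*exp(u)) du.
Step 7. Evaluate the standard form: now 6*exp(u) - 4*log(y - 2) + log(y + 5) + atan(y/3) + ∫(5*y*sin(2*y)) dy.
Step 8. Substitute back u = y**2: now 6*exp(y**2) - 4*log(y - 2) + log(y + 5) + atan(y/3) + ∫(5*y*sin(2*y)) dy.
Step 9. Integrate ∫(5*y*sin(2*y)) dy by parts with u = y, dv = (5*sin(2*y)) dy, so v = -5*cos(2*y)/2: now -5*y*cos(2*y)/2 + 6*exp(y**2) - 4*log(y - 2) + log(y + 5) + atan(y/3) + ∫(5*cos(2*y)/2) dy.
Step 10. Evaluate the standard form: now -5*y*cos(2*y)/2 + 6*exp(y**2) - 4*log(y - 2) + log(y + 5) + 5*sin(2*y)/4 + atan(y/3).
Answer: -5*y*cos(2*y)/2 + 6*exp(y**2) - 4*log(y - 2) + log(y + 5) + 5*sin(2*y)/4 + atan(y/3).


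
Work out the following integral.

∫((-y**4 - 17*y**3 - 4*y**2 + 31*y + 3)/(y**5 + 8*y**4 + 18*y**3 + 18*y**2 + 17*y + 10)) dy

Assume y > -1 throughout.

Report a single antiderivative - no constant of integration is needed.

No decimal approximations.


Answer: -2*log(y + 1) - 3*log(y + 2) + 4*log(y + 5) + 3*atan(y).


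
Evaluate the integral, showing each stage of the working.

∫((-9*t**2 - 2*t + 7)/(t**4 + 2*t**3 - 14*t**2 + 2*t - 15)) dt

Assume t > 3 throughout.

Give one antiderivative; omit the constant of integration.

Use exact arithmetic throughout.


Step 1. Decompose ∫((-9*t**2 - 2*t + 7)/(t**4 + 2*t**3 - 14*t**2 + 2*t - 15)) dt by partial fractions, (-9*t**2 - 2*t + 7)/(t**4 + 2*t**3 - 14*t**2 + 2*t - 15) = -1/(t**2 + 1) + 1/(t + 5) - 1/(t - 3): now ∫(-1/(t - 3)) dt + ∫(1/(t + 5)) dt + ∫(-1/(t**2 + 1)) dt.
Step 2. Evaluate the standard form [assuming t > -5]: now log(t + 5) + ∫(-1/(t - 3)) dt + ∫(-1/(t**2 + 1)) dt.
Step 3. Evaluate the standard form [assuming t > 3]: now -log(t - 3) + log(t + 5) + ∫(-1/(t**2 + 1)) dt.
Step 4. Evaluate the standard form: now -log(t - 3) + log(t + 5) - atan(t).
Answer: -log(t - 3) + log(t + 5) - atan(t).


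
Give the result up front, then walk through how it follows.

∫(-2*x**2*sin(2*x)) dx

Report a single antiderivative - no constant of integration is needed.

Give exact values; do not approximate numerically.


The answer is x**2*cos(2*x) - x*sin(2*x) - cos(2*x)/2.
Step 1. Integrate ∫(-2*x**2*sin(2*x)) dx by parts with u = x**2, dv = (-2*sin(2*x)) dx, so v = cos(2*x): now x**2*cos(2*x) + ∫(-2*x*cos(2*x)) dx.
Step 2. Integrate ∫(-2*x*cos(2*x)) dx by parts with u = x, dv = (-2*cos(2*x)) dx, so v = -sin(2*x): now x**2*cos(2*x) - x*sin(2*x) + ∫(sin(2*x)) dx.
Step 3. Evaluate the standard form: now x**2*cos(2*x) - x*sin(2*x) - cos(2*x)/2.
Answer: x**2*cos(2*x) - x*sin(2*x) - cos(2*x)/2.


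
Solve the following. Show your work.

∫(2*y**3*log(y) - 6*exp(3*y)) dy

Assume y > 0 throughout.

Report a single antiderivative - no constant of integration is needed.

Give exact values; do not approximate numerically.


Step 1. Rewrite: now ∫(2*y**3*log(y)) dy + ∫(-6*exp(3*y)) dy.
Step 2. Evaluate the standard form: now -2*exp(3*y) + ∫(2*y**3*log(y)) dy.
Step 3. Integrate ∫(2*y**3*log(y)) dy by parts with u = log(y), dv = (2*y**3) dy, so v = y**4/2 [assuming y > 0]: now y**4*log(y)/2 - 2*exp(3*y) + ∫(-y**3/2) dy.
Step 4. Evaluate the standard form: now y**4*log(y)/2 - y**4/8 - 2*exp(3*y).
Answer: y**4*log(y)/2 - y**4/8 - 2*exp(3*y).


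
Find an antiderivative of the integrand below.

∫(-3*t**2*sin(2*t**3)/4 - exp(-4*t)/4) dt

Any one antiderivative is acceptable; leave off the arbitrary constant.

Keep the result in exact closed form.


Answer: cos(2*t**3)/8 + exp(-4*t)/16.


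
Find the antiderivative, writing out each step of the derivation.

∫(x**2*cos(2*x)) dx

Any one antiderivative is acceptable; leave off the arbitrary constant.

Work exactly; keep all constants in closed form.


Step 1. Integrate ∫(x**2*cos(2*x)) dx by parts with u = x**2, dv = (cos(2*x)) dx, so v = sin(2*x)/2: now x**2*sin(2*x)/2 + ∫(-x*sin(2*x)) dx.
Step 2. Integrate ∫(-x*sin(2*x)) dx by parts with u = x, dv = (-sin(2*x)) dx, so v = cos(2*x)/2: now x**2*sin(2*x)/2 + x*cos(2*x)/2 + ∫(-cos(2*x)/2) dx.
Step 3. Evaluate the standard form: now x**2*sin(2*x)/2 + x*cos(2*x)/2 - sin(2*x)/4.
Answer: x**2*sin(2*x)/2 + x*cos(2*x)/2 - sin(2*x)/4.


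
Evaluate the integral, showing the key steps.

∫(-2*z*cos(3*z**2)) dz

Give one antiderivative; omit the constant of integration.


Step 1. Substitute u = z**2, turning ∫(-2*z*cos(3*z**2)) dz into ∫(-cos(3*u)) du: now ∫(-cos(3*u)) du.
Step 2. Evaluate the standard form: now -sin(3*u)/3.
Step 3. Substitute back u = z**2: now -sin(3*z**2)/3.
Answer: -sin(3*z**2)/3.


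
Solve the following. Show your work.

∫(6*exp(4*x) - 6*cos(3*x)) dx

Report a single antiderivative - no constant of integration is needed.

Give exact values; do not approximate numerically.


Step 1. Rewrite: now ∫(6*exp(4*x)) dx + ∫(-6*cos(3*x)) dx.
Step 2. Evaluate the standard form: now -2*sin(3*x) + ∫(6*exp(4*x)) dx.
Step 3. Evaluate the standard form: now 3*exp(4*x)/2 - 2*sin(3*x).
Answer: 3*exp(4*x)/2 - 2*sin(3*x).


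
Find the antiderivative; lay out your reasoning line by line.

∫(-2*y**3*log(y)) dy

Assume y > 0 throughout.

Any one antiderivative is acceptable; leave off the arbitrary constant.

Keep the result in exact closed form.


Step 1. Integrate ∫(-2*y**3*log(y)) dy by parts with u = log(y), dv = (-2*y**3) dy, so v = -y**4/2 [assuming y > 0]: now -y**4*log(y)/2 + ∫(y**3/2) dy.
Step 2. Evaluate the standard form: now -y**4*log(y)/2 + y**4/8.
Answer: -y**4*log(y)/2 + y**4/8.


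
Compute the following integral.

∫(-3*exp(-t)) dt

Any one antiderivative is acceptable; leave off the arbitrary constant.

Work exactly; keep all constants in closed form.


Answer: 3*exp(-t).


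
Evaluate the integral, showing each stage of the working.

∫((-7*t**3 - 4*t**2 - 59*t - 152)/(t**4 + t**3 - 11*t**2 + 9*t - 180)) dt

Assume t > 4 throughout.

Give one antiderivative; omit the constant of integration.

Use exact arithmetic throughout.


Step 1. Decompose ∫((-7*t**3 - 4*t**2 - 59*t - 152)/(t**4 + t**3 - 11*t**2 + 9*t - 180)) dt by partial fractions, (-7*t**3 - 4*t**2 - 59*t - 152)/(t**4 + t**3 - 11*t**2 + 9*t - 180) = 4/(t**2 + 9) - 3/(t + 5) - 4/(t - 4): now ∫(-4/(t - 4)) dt + ∫(-3/(t + 5)) dt + ∫(4/(t**2 + 9)) dt.
Step 2. Evaluate the standard form [assuming t > 4]: now -4*log(t - 4) + ∫(-3/(t + 5)) dt + ∫(4/(t**2 + 9)) dt.
Step 3. Evaluate the standard form [assuming t > -5]: now -4*log(t - 4) - 3*log(t + 5) + ∫(4/(t**2 + 9)) dt.
Step 4. Evaluate the standard form: now -4*log(t - 4) - 3*log(t + 5) + 4*atan(t/3)/3.
Answer: -4*log(t - 4) - 3*log(t + 5) + 4*atan(t/3)/3.


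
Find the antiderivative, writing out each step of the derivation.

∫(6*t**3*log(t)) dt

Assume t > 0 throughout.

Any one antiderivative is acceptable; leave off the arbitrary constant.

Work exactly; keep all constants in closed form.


Step 1. Integrate ∫(6*t**3*log(t)) dt by parts with u = log(t), dv = (6*t**3) dt, so v = 3*t**4/2 [assuming t > 0]: now 3*t**4*log(t)/2 + ∫(-3*t**3/2) dt.
Step 2. Evaluate the standard form: now 3*t**4*log(t)/2 - 3*t**4/8.
Answer: 3*t**4*log(t)/2 - 3*t**4/8.


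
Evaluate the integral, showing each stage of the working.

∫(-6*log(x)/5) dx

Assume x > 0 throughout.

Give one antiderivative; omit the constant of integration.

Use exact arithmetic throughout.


Step 1. Integrate ∫(-6*log(x)/5) dx by parts with u = log(x), dv = (-6/5) dx, so v = -6*x/5 [assuming x > 0]: now -6*x*log(x)/5 + ∫(6/5) dx.
Step 2. Evaluate the standard form: now -6*x*log(x)/5 + 6*x/5.
Answer: -6*x*log(x)/5 + 6*x/5.


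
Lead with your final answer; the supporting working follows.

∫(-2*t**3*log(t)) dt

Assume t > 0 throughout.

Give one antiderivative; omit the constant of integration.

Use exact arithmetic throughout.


The answer is -t**4*log(t)/2 + t**4/8.
Step 1. Integrate ∫(-2*t**3*log(t)) dt by parts with u = log(t), dv = (-2*t**3) dt, so v = -t**4/2 [assuming t > 0]: now -t**4*log(t)/2 + ∫(t**3/2) dt.
Step 2. Evaluate the standard form: now -t**4*log(t)/2 + t**4/8.
Answer: -t**4*log(t)/2 + t**4/8.


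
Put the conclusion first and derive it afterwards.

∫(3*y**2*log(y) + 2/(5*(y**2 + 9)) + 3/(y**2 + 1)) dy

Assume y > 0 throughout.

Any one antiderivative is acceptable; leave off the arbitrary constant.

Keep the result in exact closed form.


The answer is y**3*log(y) - y**3/3 + 2*atan(y/3)/15 + 3*atan(y).
Step 1. Rewrite: now ∫(3*y**2*log(y)) dy + ∫(3/(y**2 + 1)) dy + ∫(2/(5*(y**2 + 9))) dy.
Step 2. Evaluate the standard form: now 2*atan(y/3)/15 + ∫(3*y**2*log(y)) dy + ∫(3/(y**2 + 1)) dy.
Step 3. Evaluate the standard form: now 2*atan(y/3)/15 + 3*atan(y) + ∫(3*y**2*log(y)) dy.
Step 4. Integrate ∫(3*y**2*log(y)) dy by parts with u = log(y), dv = (3*y**2) dy, so v = y**3 [assuming y > 0]: now y**3*log(y) + 2*atan(y/3)/15 + 3*atan(y) + ∫(-y**2) dy.
Step 5. Evaluate the standard form: now y**3*log(y) - y**3/3 + 2*atan(y/3)/15 + 3*atan(y).
Answer: y**3*log(y) - y**3/3 + 2*atan(y/3)/15 + 3*atan(y).


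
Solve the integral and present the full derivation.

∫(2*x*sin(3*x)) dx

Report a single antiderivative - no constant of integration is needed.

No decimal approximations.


Step 1. Integrate ∫(2*x*sin(3*x)) dx by parts with u = x, dv = (2*sin(3*x)) dx, so v = -2*cos(3*x)/3: now -2*x*cos(3*x)/3 + ∫(2*cos(3*x)/3) dx.
Step 2. Evaluate the standard form: now -2*x*cos(3*x)/3 + 2*sin(3*x)/9.
Answer: -2*x*cos(3*x)/3 + 2*sin(3*x)/9.


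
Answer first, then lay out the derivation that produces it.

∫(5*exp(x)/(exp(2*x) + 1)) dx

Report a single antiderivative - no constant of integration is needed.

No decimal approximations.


The answer is 5*atan(exp(x)).
Step 1. Substitute u = exp(x), turning ∫(5*exp(x)/(exp(2*x) + 1)) dx into ∫(5/(u**2 + 1)) du: now ∫(5/(u**2 + 1)) du.
Step 2. Evaluate the standard form: now 5*atan(u).
Step 3. Substitute back u = exp(x): now 5*atan(exp(x)).
Answer: 5*atan(exp(x)).


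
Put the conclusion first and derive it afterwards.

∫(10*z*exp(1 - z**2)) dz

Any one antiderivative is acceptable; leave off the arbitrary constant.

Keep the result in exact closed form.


The answer is -5*exp(1 - z**2).
Step 1. Substitute u = z**2 - 1, turning ∫(10*z*exp(1 - z**2)) dz into ∫(5*exp(-u)) du: now ∫(5*exp(-u)) du.
Step 2. Evaluate the standard form: now -5*exp(-u).
Step 3. Substitute back u = z**2 - 1: now -5*exp(1 - z**2).
Answer: -5*exp(1 - z**2).


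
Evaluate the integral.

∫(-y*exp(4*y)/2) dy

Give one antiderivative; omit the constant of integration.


Answer: -y*exp(4*y)/8 + exp(4*y)/32.


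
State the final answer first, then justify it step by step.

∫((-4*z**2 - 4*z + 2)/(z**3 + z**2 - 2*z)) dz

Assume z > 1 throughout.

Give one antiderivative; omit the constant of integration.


The answer is -log(z) - 2*log(z - 1) - log(z + 2).
Step 1. Decompose ∫((-4*z**2 - 4*z + 2)/(z**3 + z**2 - 2*z)) dz by partial fractions, (-4*z**2 - 4*z + 2)/(z**3 + z**2 - 2*z) = -1/(z + 2) - 2/(z - 1) - 1/z: now ∫(-1/z) dz + ∫(-2/(z - 1)) dz + ∫(-1/(z + 2)) dz.
Step 2. Evaluate the standard form [assuming z > -2]: now -log(z + 2) + ∫(-1/z) dz + ∫(-2/(z - 1)) dz.
Step 3. Evaluate the standard form [assuming z > 0]: now -log(z) - log(z + 2) + ∫(-2/(z - 1)) dz.
Step 4. Evaluate the standard form [assuming z > 1]: now -log(z) - 2*log(z - 1) - log(z + 2).
Answer: -log(z) - 2*log(z - 1) - log(z + 2).


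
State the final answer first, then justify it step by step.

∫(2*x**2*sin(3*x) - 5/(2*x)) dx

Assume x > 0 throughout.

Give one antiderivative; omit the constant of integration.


The answer is -2*x**2*cos(3*x)/3 + 4*x*sin(3*x)/9 - 5*log(x)/2 + 4*cos(3*x)/27.
Step 1. Rewrite: now ∫(-5/(2*x)) dx + ∫(2*x**2*sin(3*x)) dx.
Step 2. Integrate ∫(2*x**2*sin(3*x)) dx by parts with u = x**2, dv = (2*sin(3*x)) dx, so v = -2*cos(3*x)/3: now -2*x**2*cos(3*x)/3 + ∫(-5/(2*x)) dx + ∫(4*x*cos(3*x)/3) dx.
Step 3. Integrate ∫(4*x*cos(3*x)/3) dx by parts with u = x, dv = (4*cos(3*x)/3) dx, so v = 4*sin(3*x)/9: now -2*x**2*cos(3*x)/3 + 4*x*sin(3*x)/9 + ∫(-5/(2*x)) dx + ∫(-4*sin(3*x)/9) dx.
Step 4. Evaluate the standard form: now -2*x**2*cos(3*x)/3 + 4*x*sin(3*x)/9 + 4*cos(3*x)/27 + ∫(-5/(2*x)) dx.
Step 5. Evaluate the standard form [assuming x > 0]: now -2*x**2*cos(3*x)/3 + 4*x*sin(3*x)/9 - 5*log(x)/2 + 4*cos(3*x)/27.
Answer: -2*x**2*cos(3*x)/3 + 4*x*sin(3*x)/9 - 5*log(x)/2 + 4*cos(3*x)/27.


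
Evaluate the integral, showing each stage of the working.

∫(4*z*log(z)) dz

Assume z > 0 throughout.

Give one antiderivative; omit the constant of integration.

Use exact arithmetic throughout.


Step 1. Integrate ∫(4*z*log(z)) dz by parts with u = log(z), dv = (4*z) dz, so v = 2*z**2 [assuming z > 0]: now 2*z**2*log(z) + ∫(-2*z) dz.
Step 2. Evaluate the standard form: now 2*z**2*log(z) - z**2.
Answer: 2*z**2*log(z) - z**2.


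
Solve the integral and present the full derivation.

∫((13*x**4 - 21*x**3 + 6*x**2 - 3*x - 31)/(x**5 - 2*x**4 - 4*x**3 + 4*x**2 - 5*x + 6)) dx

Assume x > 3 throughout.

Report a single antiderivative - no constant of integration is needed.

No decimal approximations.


Step 1. Decompose ∫((13*x**4 - 21*x**3 + 6*x**2 - 3*x - 31)/(x**5 - 2*x**4 - 4*x**3 + 4*x**2 - 5*x + 6)) dx by partial fractions, (13*x**4 - 21*x**3 + 6*x**2 - 3*x - 31)/(x**5 - 2*x**4 - 4*x**3 + 4*x**2 - 5*x + 6) = -3/(x**2 + 1) + 5/(x + 2) + 3/(x - 1) + 5/(x - 3): now ∫(5/(x - 3)) dx + ∫(3/(x - 1)) dx + ∫(5/(x + 2)) dx + ∫(-3/(x**2 + 1)) dx.
Step 2. Evaluate the standard form [assuming x > 1]: now 3*log(x - 1) + ∫(5/(x - 3)) dx + ∫(5/(x + 2)) dx + ∫(-3/(x**2 + 1)) dx.
Step 3. Evaluate the standard form [assuming x > -2]: now 3*log(x - 1) + 5*log(x + 2) + ∫(5/(x - 3)) dx + ∫(-3/(x**2 + 1)) dx.
Step 4. Evaluate the standard form [assuming x > 3]: now 5*log(x - 3) + 3*log(x - 1) + 5*log(x + 2) + ∫(-3/(x**2 + 1)) dx.
Step 5. Evaluate the standard form: now 5*log(x - 3) + 3*log(x - 1) + 5*log(x + 2) - 3*atan(x).
Answer: 5*log(x - 3) + 3*log(x - 1) + 5*log(x + 2) - 3*atan(x).


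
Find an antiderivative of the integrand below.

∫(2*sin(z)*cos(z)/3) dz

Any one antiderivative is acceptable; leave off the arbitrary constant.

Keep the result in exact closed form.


Answer: sin(z)**2/3.


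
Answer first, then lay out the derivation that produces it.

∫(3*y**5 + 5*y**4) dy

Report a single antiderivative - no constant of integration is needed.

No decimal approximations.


The answer is y**6/2 + y**5.
Step 1. Rewrite: now ∫(5*y**4) dy + ∫(3*y**5) dy.
Step 2. Evaluate the standard form: now y**6/2 + ∫(5*y**4) dy.
Step 3. Evaluate the standard form: now y**6/2 + y**5.
Answer: y**6/2 + y**5.


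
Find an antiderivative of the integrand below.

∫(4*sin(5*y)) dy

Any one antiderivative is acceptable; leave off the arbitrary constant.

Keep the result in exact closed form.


Answer: -4*cos(5*y)/5.


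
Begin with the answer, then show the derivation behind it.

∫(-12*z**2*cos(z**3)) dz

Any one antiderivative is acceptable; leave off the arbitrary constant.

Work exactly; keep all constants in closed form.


The answer is -4*sin(z**3).
Step 1. Substitute u = z**3, turning ∫(-12*z**2*cos(z**3)) dz into ∫(-4*cos(u)) du: now ∫(-4*cos(u)) du.
Step 2. Evaluate the standard form: now -4*sin(u).
Step 3. Substitute back u = z**3: now -4*sin(z**3).
Answer: -4*sin(z**3).


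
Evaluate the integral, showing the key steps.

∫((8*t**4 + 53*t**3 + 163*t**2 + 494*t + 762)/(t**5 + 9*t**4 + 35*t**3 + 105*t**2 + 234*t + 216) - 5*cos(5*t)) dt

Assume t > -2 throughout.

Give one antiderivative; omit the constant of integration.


Step 1. Rewrite: now ∫((8*t**4 + 53*t**3 + 163*t**2 + 494*t + 762)/(t**5 + 9*t**4 + 35*t**3 + 105*t**2 + 234*t + 216)) dt + ∫(-5*cos(5*t)) dt.
Step 2. Decompose ∫((8*t**4 + 53*t**3 + 163*t**2 + 494*t + 762)/(t**5 + 9*t**4 + 35*t**3 + 105*t**2 + 234*t + 216)) dt by partial fractions, (8*t**4 + 53*t**3 + 163*t**2 + 494*t + 762)/(t**5 + 9*t**4 + 35*t**3 + 105*t**2 + 234*t + 216) = 1/(t**2 + 9) + 1/(t + 4) + 2/(t + 3) + 5/(t + 2): now ∫(5/(t + 2)) dt + ∫(2/(t + 3)) dt + ∫(1/(t + 4)) dt + ∫(1/(t**2 + 9)) dt + ∫(-5*cos(5*t)) dt.
Step 3. Evaluate the standard form [assuming t > -2]: now 5*log(t + 2) + ∫(2/(t + 3)) dt + ∫(1/(t + 4)) dt + ∫(1/(t**2 + 9)) dt + ∫(-5*cos(5*t)) dt.
Step 4. Evaluate the standard form [assuming t > -3]: now 5*log(t + 2) + 2*log(t + 3) + ∫(1/(t + 4)) dt + ∫(1/(t**2 + 9)) dt + ∫(-5*cos(5*t)) dt.
Step 5. Evaluate the standard form [assuming t > -4]: now 5*log(t + 2) + 2*log(t + 3) + log(t + 4) + ∫(1/(t**2 + 9)) dt + ∫(-5*cos(5*t)) dt.
Step 6. Evaluate the standard form: now 5*log(t + 2) + 2*log(t + 3) + log(t + 4) + atan(t/3)/3 + ∫(-5*cos(5*t)) dt.
Step 7. Evaluate the standard form: now 5*log(t + 2) + 2*log(t + 3) + log(t + 4) - sin(5*t) + atan(t/3)/3.
Answer: 5*log(t + 2) + 2*log(t + 3) + log(t + 4) - sin(5*t) + atan(t/3)/3.


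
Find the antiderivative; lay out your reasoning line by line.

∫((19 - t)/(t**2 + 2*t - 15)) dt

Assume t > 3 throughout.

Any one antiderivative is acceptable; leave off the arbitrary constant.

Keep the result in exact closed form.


Step 1. Decompose ∫((19 - t)/(t**2 + 2*t - 15)) dt by partial fractions, (19 - t)/(t**2 + 2*t - 15) = -3/(t + 5) + 2/(t - 3): now ∫(2/(t - 3)) dt + ∫(-3/(t + 5)) dt.
Step 2. Evaluate the standard form [assuming t > 3]: now 2*log(t - 3) + ∫(-3/(t + 5)) dt.
Step 3. Evaluate the standard form [assuming t > -5]: now 2*log(t - 3) - 3*log(t + 5).
Answer: 2*log(t - 3) - 3*log(t + 5).


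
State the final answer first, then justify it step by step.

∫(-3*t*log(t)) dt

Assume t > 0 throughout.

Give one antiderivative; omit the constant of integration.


The answer is -3*t**2*log(t)/2 + 3*t**2/4.
Step 1. Integrate ∫(-3*t*log(t)) dt by parts with u = log(t), dv = (-3*t) dt, so v = -3*t**2/2 [assuming t > 0]: now -3*t**2*log(t)/2 + ∫(3*t/2) dt.
Step 2. Evaluate the standard form: now -3*t**2*log(t)/2 + 3*t**2/4.
Answer: -3*t**2*log(t)/2 + 3*t**2/4.


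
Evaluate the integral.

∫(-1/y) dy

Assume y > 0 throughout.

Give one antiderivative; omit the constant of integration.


Answer: -log(y).


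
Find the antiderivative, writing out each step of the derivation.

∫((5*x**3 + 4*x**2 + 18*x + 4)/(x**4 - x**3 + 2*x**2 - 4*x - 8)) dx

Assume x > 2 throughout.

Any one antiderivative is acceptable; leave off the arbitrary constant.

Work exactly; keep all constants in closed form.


Step 1. Decompose ∫((5*x**3 + 4*x**2 + 18*x + 4)/(x**4 - x**3 + 2*x**2 - 4*x - 8)) dx by partial fractions, (5*x**3 + 4*x**2 + 18*x + 4)/(x**4 - x**3 + 2*x**2 - 4*x - 8) = 2/(x**2 + 4) + 1/(x + 1) + 4/(x - 2): now ∫(4/(x - 2)) dx + ∫(1/(x + 1)) dx + ∫(2/(x**2 + 4)) dx.
Step 2. Evaluate the standard form [assuming x > 2]: now 4*log(x - 2) + ∫(1/(x + 1)) dx + ∫(2/(x**2 + 4)) dx.
Step 3. Evaluate the standard form [assuming x > -1]: now 4*log(x - 2) + log(x + 1) + ∫(2/(x**2 + 4)) dx.
Step 4. Evaluate the standard form: now 4*log(x - 2) + log(x + 1) + atan(x/2).
Answer: 4*log(x - 2) + log(x + 1) + atan(x/2).


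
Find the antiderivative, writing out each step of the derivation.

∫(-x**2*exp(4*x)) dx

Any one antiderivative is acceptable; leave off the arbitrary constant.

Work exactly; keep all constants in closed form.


Step 1. Integrate ∫(-x**2*exp(4*x)) dx by parts with u = x**2, dv = (-exp(4*x)) dx, so v = -exp(4*x)/4: now -x**2*exp(4*x)/4 + ∫(x*exp(4*x)/2) dx.
Step 2. Integrate ∫(x*exp(4*x)/2) dx by parts with u = x, dv = (exp(4*x)/2) dx, so v = exp(4*x)/8: now -x**2*exp(4*x)/4 + x*exp(4*x)/8 + ∫(-exp(4*x)/8) dx.
Step 3. Evaluate the standard form: now -x**2*exp(4*x)/4 + x*exp(4*x)/8 - exp(4*x)/32.
Answer: -x**2*exp(4*x)/4 + x*exp(4*x)/8 - exp(4*x)/32.


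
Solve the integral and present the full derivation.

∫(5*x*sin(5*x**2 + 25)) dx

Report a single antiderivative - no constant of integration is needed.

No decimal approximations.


Step 1. Substitute u = x**2 + 5, turning ∫(5*x*sin(5*x**2 + 25)) dx into ∫(5*sin(5*u)/2) du: now ∫(5*sin(5*u)/2) du.
Step 2. Evaluate the standard form: now -cos(5*u)/2.
Step 3. Substitute back u = x**2 + 5: now -cos(5*x**2 + 25)/2.
Answer: -cos(5*x**2 + 25)/2.


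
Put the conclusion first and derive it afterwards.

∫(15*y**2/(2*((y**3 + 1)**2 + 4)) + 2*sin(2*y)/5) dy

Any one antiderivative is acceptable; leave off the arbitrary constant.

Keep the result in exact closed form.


The answer is -cos(2*y)/5 + 5*atan(y**3/2 + 1/2)/4.
Step 1. Rewrite: now ∫(15*y**2/(2*((y**3 + 1)**2 + 4))) dy + ∫(2*sin(2*y)/5) dy.
Step 2. Substitute u = y**3 + 1, turning ∫(15*y**2/(2*((y**3 + 1)**2 + 4))) dy into ∫(5/(2*(u**2 + 4))) du: now ∫(5/(2*(u**2 + 4))) du + ∫(2*sin(2*y)/5) dy.
Step 3. Evaluate the standard form: now 5*atan(u/2)/4 + ∫(2*sin(2*y)/5) dy.
Step 4. Substitute back u = y**3 + 1: now 5*atan(y**3/2 + 1/2)/4 + ∫(2*sin(2*y)/5) dy.
Step 5. Evaluate the standard form: now -cos(2*y)/5 + 5*atan(y**3/2 + 1/2)/4.
Answer: -cos(2*y)/5 + 5*atan(y**3/2 + 1/2)/4.


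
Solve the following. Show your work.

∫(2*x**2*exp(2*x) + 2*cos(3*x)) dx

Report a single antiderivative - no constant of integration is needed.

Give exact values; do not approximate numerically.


Step 1. Rewrite: now ∫(2*x**2*exp(2*x)) dx + ∫(2*cos(3*x)) dx.
Step 2. Evaluate the standard form: now 2*sin(3*x)/3 + ∫(2*x**2*exp(2*x)) dx.
Step 3. Integrate ∫(2*x**2*exp(2*x)) dx by parts with u = x**2, dv = (2*exp(2*x)) dx, so v = exp(2*x): now x**2*exp(2*x) + 2*sin(3*x)/3 + ∫(-2*x*exp(2*x)) dx.
Step 4. Integrate ∫(-2*x*exp(2*x)) dx by parts with u = x, dv = (-2*exp(2*x)) dx, so v = -exp(2*x): now x**2*exp(2*x) - x*exp(2*x) + 2*sin(3*x)/3 + ∫(exp(2*x)) dx.
Step 5. Evaluate the standard form: now x**2*exp(2*x) - x*exp(2*x) + exp(2*x)/2 + 2*sin(3*x)/3.
Answer: x**2*exp(2*x) - x*exp(2*x) + exp(2*x)/2 + 2*sin(3*x)/3.


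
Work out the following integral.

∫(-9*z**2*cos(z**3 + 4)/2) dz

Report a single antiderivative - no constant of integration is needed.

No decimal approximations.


Answer: -3*sin(z**3 + 4)/2.


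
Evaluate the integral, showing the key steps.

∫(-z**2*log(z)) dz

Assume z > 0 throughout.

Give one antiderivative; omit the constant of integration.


Step 1. Integrate ∫(-z**2*log(z)) dz by parts with u = log(z), dv = (-z**2) dz, so v = -z**3/3 [assuming z > 0]: now -z**3*log(z)/3 + ∫(z**2/3) dz.
Step 2. Evaluate the standard form: now -z**3*log(z)/3 + z**3/9.
Answer: -z**3*log(z)/3 + z**3/9.


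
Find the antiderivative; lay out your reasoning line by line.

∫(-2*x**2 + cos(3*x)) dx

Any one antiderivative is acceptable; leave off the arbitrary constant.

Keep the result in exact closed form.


Step 1. Rewrite: now ∫(-2*x**2) dx + ∫(cos(3*x)) dx.
Step 2. Evaluate the standard form: now -2*x**3/3 + ∫(cos(3*x)) dx.
Step 3. Evaluate the standard form: now -2*x**3/3 + sin(3*x)/3.
Answer: -2*x**3/3 + sin(3*x)/3.


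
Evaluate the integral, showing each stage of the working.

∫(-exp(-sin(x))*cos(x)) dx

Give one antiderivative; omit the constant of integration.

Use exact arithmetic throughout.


Step 1. Substitute u = sin(x), turning ∫(-exp(-sin(x))*cos(x)) dx into ∫(-exp(-u)) du: now ∫(-exp(-u)) du.
Step 2. Evaluate the standard form: now exp(-u).
Step 3. Substitute back u = sin(x): now exp(-sin(x)).
Answer: exp(-sin(x)).
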